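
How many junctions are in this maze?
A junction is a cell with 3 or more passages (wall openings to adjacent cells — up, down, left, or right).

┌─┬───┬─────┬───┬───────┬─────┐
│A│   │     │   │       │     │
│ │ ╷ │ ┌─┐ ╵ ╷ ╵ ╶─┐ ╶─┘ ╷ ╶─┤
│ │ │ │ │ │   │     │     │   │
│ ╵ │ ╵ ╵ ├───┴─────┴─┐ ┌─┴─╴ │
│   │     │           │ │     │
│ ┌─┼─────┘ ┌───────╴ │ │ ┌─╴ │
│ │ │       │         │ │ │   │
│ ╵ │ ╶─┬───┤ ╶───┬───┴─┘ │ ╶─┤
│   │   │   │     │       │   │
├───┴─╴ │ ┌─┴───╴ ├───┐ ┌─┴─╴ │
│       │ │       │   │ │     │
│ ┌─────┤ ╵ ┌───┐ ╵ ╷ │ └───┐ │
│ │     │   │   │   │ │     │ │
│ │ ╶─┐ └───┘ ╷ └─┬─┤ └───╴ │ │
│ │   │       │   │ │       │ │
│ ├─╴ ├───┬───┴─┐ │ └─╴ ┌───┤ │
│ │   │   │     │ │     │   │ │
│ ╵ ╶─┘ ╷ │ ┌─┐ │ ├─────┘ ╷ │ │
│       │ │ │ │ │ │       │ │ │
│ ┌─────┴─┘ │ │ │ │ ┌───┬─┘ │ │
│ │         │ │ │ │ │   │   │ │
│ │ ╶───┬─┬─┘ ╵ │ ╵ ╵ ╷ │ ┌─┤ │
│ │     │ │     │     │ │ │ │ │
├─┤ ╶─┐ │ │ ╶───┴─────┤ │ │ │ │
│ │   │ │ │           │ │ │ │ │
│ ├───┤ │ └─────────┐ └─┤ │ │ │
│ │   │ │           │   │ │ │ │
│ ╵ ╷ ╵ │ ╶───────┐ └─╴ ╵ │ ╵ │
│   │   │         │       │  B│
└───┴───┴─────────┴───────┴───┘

Checking each cell for number of passages:

Junctions found (3+ passages):
  (0, 10): 3 passages
  (0, 13): 3 passages
  (1, 8): 3 passages
  (1, 11): 3 passages
  (2, 0): 3 passages
  (2, 3): 3 passages
  (2, 14): 3 passages
  (4, 11): 3 passages
  (5, 8): 3 passages
  (5, 14): 3 passages
  (7, 11): 3 passages
  (9, 0): 3 passages
  (9, 1): 3 passages
  (11, 1): 3 passages
  (11, 6): 3 passages
  (11, 9): 3 passages
  (13, 4): 3 passages
  (14, 11): 3 passages
Total junctions: 18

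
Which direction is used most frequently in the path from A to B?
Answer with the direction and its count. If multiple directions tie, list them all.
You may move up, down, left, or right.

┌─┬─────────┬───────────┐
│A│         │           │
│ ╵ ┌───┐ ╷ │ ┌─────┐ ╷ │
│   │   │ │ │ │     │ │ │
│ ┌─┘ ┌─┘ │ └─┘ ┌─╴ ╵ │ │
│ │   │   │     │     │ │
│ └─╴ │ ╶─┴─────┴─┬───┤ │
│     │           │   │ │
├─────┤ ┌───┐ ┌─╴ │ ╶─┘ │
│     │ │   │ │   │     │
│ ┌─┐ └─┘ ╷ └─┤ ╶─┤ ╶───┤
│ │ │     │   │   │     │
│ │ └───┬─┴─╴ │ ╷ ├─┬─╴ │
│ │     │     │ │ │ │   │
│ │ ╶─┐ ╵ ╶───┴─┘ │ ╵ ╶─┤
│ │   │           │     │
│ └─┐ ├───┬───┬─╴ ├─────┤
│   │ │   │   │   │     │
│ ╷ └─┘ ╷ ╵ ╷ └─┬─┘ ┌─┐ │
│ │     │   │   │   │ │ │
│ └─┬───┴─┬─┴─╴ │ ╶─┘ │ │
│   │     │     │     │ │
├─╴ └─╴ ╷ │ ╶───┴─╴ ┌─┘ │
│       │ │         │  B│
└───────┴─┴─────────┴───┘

Directions: down, right, up, right, right, right, down, down, left, down, right, right, right, right, right, down, left, down, right, down, down, left, left, left, left, up, right, right, up, left, up, left, down, left, left, up, left, left, down, down, down, down, right, down, right, right, up, right, down, right, up, right, down, right, down, left, left, down, right, right, right, right, up, left, up, right, up, right, right, down, down, down
Counts: {'down': 21, 'right': 26, 'up': 10, 'left': 15}
Most common: right (26 times)

Solution:

┌─┬─────────┬───────────┐
│A│↱ → → ↓  │           │
│ ╵ ┌───┐ ╷ │ ┌─────┐ ╷ │
│↳ ↑│   │↓│ │ │     │ │ │
│ ┌─┘ ┌─┘ │ └─┘ ┌─╴ ╵ │ │
│ │   │↓ ↲│     │     │ │
│ └─╴ │ ╶─┴─────┴─┬───┤ │
│     │↳ → → → → ↓│   │ │
├─────┤ ┌───┐ ┌─╴ │ ╶─┘ │
│↓ ← ↰│ │↓ ↰│ │↓ ↲│     │
│ ┌─┐ └─┘ ╷ └─┤ ╶─┤ ╶───┤
│↓│ │↑ ← ↲│↑ ↰│↳ ↓│     │
│ │ └───┬─┴─╴ │ ╷ ├─┬─╴ │
│↓│     │↱ → ↑│ │↓│ │   │
│ │ ╶─┐ ╵ ╶───┴─┘ │ ╵ ╶─┤
│↓│   │  ↑ ← ← ← ↲│     │
│ └─┐ ├───┬───┬─╴ ├─────┤
│↳ ↓│ │↱ ↓│↱ ↓│   │↱ → ↓│
│ ╷ └─┘ ╷ ╵ ╷ └─┬─┘ ┌─┐ │
│ │↳ → ↑│↳ ↑│↳ ↓│↱ ↑│ │↓│
│ └─┬───┴─┬─┴─╴ │ ╶─┘ │ │
│   │     │↓ ← ↲│↑ ↰  │↓│
├─╴ └─╴ ╷ │ ╶───┴─╴ ┌─┘ │
│       │ │↳ → → → ↑│  B│
└───────┴─┴─────────┴───┘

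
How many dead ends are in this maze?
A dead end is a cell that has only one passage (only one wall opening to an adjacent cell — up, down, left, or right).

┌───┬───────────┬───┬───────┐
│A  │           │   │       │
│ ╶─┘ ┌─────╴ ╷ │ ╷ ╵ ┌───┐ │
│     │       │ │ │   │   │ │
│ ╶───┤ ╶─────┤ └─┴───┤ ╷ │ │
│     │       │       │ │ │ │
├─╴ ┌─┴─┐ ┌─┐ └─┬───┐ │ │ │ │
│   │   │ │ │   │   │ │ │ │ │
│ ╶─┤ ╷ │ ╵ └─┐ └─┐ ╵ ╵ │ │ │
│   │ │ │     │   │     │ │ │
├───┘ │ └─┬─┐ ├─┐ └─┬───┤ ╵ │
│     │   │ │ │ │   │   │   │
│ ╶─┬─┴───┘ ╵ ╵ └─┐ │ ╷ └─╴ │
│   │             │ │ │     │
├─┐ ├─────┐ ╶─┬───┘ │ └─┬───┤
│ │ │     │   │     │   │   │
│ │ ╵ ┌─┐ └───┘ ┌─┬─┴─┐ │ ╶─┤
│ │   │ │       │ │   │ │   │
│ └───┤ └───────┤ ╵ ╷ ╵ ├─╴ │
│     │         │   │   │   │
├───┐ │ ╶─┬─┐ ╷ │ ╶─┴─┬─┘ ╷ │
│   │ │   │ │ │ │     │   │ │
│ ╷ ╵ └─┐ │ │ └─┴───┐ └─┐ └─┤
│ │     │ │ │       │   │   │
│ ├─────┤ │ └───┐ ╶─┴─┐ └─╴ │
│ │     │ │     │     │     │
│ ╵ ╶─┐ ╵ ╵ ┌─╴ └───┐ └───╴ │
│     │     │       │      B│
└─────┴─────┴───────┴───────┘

Checking each cell for number of passages:

Dead ends found at positions:
  (0, 1)
  (1, 8)
  (2, 2)
  (3, 5)
  (3, 8)
  (4, 1)
  (5, 4)
  (5, 5)
  (5, 7)
  (6, 2)
  (6, 8)
  (7, 0)
  (7, 6)
  (7, 13)
  (8, 3)
  (8, 8)
  (10, 5)
  (10, 7)
  (10, 11)
  (10, 13)
  (11, 3)
  (11, 9)
  (13, 2)
  (13, 6)
  (13, 9)
Total dead ends: 25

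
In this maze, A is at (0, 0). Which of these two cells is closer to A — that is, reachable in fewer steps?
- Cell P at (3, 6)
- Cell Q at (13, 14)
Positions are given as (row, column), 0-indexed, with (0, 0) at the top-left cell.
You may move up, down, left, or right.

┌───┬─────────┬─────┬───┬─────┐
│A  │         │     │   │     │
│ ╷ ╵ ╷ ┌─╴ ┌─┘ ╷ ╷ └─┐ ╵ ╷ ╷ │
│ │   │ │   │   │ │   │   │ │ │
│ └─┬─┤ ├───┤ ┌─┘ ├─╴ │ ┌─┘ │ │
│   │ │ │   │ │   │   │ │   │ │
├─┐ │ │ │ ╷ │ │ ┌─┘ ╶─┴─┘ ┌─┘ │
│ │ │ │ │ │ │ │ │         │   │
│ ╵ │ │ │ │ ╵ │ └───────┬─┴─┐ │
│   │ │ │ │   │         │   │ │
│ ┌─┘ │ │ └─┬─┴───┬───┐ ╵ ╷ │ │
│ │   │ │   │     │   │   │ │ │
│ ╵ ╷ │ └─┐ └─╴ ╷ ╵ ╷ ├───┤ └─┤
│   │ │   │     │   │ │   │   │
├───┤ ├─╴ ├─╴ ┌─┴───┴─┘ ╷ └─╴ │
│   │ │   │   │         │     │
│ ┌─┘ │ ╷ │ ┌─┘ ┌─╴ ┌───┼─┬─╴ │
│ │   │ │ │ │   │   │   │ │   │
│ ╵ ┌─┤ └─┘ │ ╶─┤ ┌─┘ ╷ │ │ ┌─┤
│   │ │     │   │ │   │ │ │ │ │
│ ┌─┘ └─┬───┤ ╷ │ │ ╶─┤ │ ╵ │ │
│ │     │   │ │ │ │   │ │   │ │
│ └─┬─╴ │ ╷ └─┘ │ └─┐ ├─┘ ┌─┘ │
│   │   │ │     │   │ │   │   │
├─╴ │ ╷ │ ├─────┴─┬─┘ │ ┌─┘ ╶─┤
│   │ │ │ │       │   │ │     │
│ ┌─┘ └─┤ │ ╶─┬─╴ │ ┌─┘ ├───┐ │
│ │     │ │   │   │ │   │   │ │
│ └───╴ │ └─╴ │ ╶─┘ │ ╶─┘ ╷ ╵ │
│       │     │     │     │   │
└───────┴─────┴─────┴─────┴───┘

Shortest path A → P at (3, 6): 33 steps
Shortest path A → Q at (13, 14): 73 steps

P is closer (33 steps vs 73 steps).

Path to P:

┌───┬─────────┬─────┬───┬─────┐
│A ↓│↱ ↓      │     │   │     │
│ ╷ ╵ ╷ ┌─╴ ┌─┘ ╷ ╷ └─┐ ╵ ╷ ╷ │
│ │↳ ↑│↓│   │   │ │   │   │ │ │
│ └─┬─┤ ├───┤ ┌─┘ ├─╴ │ ┌─┘ │ │
│   │ │↓│↱ ↓│ │   │   │ │   │ │
├─┐ │ │ │ ╷ │ │ ┌─┘ ╶─┴─┘ ┌─┘ │
│ │ │ │↓│↑│↓│P│ │         │   │
│ ╵ │ │ │ │ ╵ │ └───────┬─┴─┐ │
│   │ │↓│↑│↳ ↑│         │   │ │
│ ┌─┘ │ │ └─┬─┴───┬───┐ ╵ ╷ │ │
│ │   │↓│↑ ↰│     │   │   │ │ │
│ ╵ ╷ │ └─┐ └─╴ ╷ ╵ ╷ ├───┤ └─┤
│   │ │↳ ↓│↑ ↰  │   │ │   │   │
├───┤ ├─╴ ├─╴ ┌─┴───┴─┘ ╷ └─╴ │
│   │ │↓ ↲│↱ ↑│         │     │
│ ┌─┘ │ ╷ │ ┌─┘ ┌─╴ ┌───┼─┬─╴ │
│ │   │↓│ │↑│   │   │   │ │   │
│ ╵ ┌─┤ └─┘ │ ╶─┤ ┌─┘ ╷ │ │ ┌─┤
│   │ │↳ → ↑│   │ │   │ │ │ │ │
│ ┌─┘ └─┬───┤ ╷ │ │ ╶─┤ │ ╵ │ │
│ │     │   │ │ │ │   │ │   │ │
│ └─┬─╴ │ ╷ └─┘ │ └─┐ ├─┘ ┌─┘ │
│   │   │ │     │   │ │   │   │
├─╴ │ ╷ │ ├─────┴─┬─┘ │ ┌─┘ ╶─┤
│   │ │ │ │       │   │ │     │
│ ┌─┘ └─┤ │ ╶─┬─╴ │ ┌─┘ ├───┐ │
│ │     │ │   │   │ │   │   │ │
│ └───╴ │ └─╴ │ ╶─┘ │ ╶─┘ ╷ ╵ │
│       │     │     │     │   │
└───────┴─────┴─────┴─────┴───┘

Path to Q:

┌───┬─────────┬─────┬───┬─────┐
│A ↓│↱ ↓      │↱ ↓  │   │     │
│ ╷ ╵ ╷ ┌─╴ ┌─┘ ╷ ╷ └─┐ ╵ ╷ ╷ │
│ │↳ ↑│↓│   │↱ ↑│↓│   │   │ │ │
│ └─┬─┤ ├───┤ ┌─┘ ├─╴ │ ┌─┘ │ │
│   │ │↓│↱ ↓│↑│↓ ↲│   │ │   │ │
├─┐ │ │ │ ╷ │ │ ┌─┘ ╶─┴─┘ ┌─┘ │
│ │ │ │↓│↑│↓│↑│↓│         │   │
│ ╵ │ │ │ │ ╵ │ └───────┬─┴─┐ │
│   │ │↓│↑│↳ ↑│↳ → → → ↓│↱ ↓│ │
│ ┌─┘ │ │ └─┬─┴───┬───┐ ╵ ╷ │ │
│ │   │↓│↑ ↰│     │   │↳ ↑│↓│ │
│ ╵ ╷ │ └─┐ └─╴ ╷ ╵ ╷ ├───┤ └─┤
│   │ │↳ ↓│↑ ↰  │   │ │   │↳ ↓│
├───┤ ├─╴ ├─╴ ┌─┴───┴─┘ ╷ └─╴ │
│   │ │↓ ↲│↱ ↑│         │    ↓│
│ ┌─┘ │ ╷ │ ┌─┘ ┌─╴ ┌───┼─┬─╴ │
│ │   │↓│ │↑│   │   │   │ │↓ ↲│
│ ╵ ┌─┤ └─┘ │ ╶─┤ ┌─┘ ╷ │ │ ┌─┤
│   │ │↳ → ↑│   │ │   │ │ │↓│ │
│ ┌─┘ └─┬───┤ ╷ │ │ ╶─┤ │ ╵ │ │
│ │     │   │ │ │ │   │ │↓ ↲│ │
│ └─┬─╴ │ ╷ └─┘ │ └─┐ ├─┘ ┌─┘ │
│   │   │ │     │   │ │↓ ↲│   │
├─╴ │ ╷ │ ├─────┴─┬─┘ │ ┌─┘ ╶─┤
│   │ │ │ │       │   │↓│     │
│ ┌─┘ └─┤ │ ╶─┬─╴ │ ┌─┘ ├───┐ │
│ │     │ │   │   │ │↓ ↲│↱ ↓│Q│
│ └───╴ │ └─╴ │ ╶─┘ │ ╶─┘ ╷ ╵ │
│       │     │     │↳ → ↑│↳ ↑│
└───────┴─────┴─────┴─────┴───┘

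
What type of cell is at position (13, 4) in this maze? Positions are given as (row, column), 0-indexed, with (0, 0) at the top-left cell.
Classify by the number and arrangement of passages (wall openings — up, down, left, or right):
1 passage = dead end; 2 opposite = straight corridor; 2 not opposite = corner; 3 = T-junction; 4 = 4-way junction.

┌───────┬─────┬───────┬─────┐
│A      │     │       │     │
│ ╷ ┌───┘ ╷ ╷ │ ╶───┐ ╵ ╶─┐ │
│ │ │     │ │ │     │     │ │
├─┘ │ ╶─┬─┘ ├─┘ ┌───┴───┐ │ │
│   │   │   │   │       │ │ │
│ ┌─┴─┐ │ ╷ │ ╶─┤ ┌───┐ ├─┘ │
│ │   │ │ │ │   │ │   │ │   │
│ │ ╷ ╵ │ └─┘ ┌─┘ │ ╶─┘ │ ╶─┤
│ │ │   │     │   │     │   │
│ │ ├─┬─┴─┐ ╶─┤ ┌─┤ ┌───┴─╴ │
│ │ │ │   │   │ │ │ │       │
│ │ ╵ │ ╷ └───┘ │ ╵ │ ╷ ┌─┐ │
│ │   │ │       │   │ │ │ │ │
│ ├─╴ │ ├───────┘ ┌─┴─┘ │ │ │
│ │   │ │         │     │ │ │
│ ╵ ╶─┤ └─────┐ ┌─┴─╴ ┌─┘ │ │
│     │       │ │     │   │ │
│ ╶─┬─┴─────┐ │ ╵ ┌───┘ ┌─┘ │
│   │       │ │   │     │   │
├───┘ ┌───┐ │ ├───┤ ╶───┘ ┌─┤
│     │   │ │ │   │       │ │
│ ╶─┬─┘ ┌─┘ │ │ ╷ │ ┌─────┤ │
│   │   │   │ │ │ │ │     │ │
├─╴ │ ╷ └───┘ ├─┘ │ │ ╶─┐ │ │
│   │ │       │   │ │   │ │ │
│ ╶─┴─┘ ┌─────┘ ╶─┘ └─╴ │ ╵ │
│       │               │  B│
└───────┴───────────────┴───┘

Checking cell at (13, 4):
Number of passages: 1
Cell type: dead end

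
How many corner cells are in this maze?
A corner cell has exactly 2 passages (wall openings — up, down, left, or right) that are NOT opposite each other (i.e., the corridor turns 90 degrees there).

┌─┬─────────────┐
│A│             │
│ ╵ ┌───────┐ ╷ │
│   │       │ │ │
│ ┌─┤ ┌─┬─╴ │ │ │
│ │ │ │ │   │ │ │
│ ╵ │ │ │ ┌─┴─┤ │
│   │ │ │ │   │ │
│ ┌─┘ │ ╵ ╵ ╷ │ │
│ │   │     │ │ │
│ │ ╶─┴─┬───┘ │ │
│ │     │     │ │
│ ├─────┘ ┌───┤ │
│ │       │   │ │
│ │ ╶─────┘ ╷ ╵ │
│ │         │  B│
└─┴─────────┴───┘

Counting corner cells (2 non-opposite passages):
Total corners: 25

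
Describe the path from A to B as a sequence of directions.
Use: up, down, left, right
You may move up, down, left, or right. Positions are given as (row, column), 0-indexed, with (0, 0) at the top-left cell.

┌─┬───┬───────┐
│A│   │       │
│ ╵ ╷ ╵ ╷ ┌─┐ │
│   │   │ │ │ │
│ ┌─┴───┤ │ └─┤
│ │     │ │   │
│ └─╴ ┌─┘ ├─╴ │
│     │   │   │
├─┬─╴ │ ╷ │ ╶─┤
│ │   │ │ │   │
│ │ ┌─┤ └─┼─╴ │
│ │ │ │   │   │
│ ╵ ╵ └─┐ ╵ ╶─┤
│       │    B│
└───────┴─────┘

Finding the path and converting it to directions:
Path through cells: (0,0) → (1,0) → (1,1) → (0,1) → (0,2) → (1,2) → (1,3) → (0,3) → (0,4) → (1,4) → (2,4) → (3,4) → (3,3) → (4,3) → (5,3) → (5,4) → (6,4) → (6,5) → (6,6)
Directions: down, right, up, right, down, right, up, right, down, down, down, left, down, down, right, down, right, right

Solution:

┌─┬───┬───────┐
│A│↱ ↓│↱ ↓    │
│ ╵ ╷ ╵ ╷ ┌─┐ │
│↳ ↑│↳ ↑│↓│ │ │
│ ┌─┴───┤ │ └─┤
│ │     │↓│   │
│ └─╴ ┌─┘ ├─╴ │
│     │↓ ↲│   │
├─┬─╴ │ ╷ │ ╶─┤
│ │   │↓│ │   │
│ │ ┌─┤ └─┼─╴ │
│ │ │ │↳ ↓│   │
│ ╵ ╵ └─┐ ╵ ╶─┤
│       │↳ → B│
└───────┴─────┘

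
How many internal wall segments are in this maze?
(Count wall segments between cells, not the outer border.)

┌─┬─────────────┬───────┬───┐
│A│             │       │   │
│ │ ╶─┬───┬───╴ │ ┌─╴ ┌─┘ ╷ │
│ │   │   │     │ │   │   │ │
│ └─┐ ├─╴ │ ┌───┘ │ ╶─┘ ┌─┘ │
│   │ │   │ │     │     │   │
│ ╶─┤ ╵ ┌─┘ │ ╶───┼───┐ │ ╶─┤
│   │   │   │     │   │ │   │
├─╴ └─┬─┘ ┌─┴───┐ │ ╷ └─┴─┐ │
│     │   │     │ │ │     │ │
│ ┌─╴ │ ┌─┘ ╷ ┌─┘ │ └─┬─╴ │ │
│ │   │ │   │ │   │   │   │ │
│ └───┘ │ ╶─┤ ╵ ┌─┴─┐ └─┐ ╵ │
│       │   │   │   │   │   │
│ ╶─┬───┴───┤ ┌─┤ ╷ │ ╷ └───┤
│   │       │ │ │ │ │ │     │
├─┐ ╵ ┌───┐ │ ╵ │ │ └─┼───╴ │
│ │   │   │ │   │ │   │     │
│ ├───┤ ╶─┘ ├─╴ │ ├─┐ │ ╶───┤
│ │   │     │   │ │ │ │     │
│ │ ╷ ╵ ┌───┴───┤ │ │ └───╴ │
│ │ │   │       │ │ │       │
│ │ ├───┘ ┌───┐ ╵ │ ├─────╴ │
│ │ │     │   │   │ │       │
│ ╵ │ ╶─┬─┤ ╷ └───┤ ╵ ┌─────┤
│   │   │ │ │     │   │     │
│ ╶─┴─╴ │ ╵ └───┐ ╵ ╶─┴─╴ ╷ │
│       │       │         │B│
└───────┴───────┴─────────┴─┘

Counting internal wall segments:
Total internal walls: 169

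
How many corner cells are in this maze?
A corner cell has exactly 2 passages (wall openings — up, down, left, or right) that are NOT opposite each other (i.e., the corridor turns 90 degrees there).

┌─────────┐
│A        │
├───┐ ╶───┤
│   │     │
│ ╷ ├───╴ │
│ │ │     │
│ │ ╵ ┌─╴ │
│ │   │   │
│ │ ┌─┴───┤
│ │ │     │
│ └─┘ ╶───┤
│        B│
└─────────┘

Counting corner cells (2 non-opposite passages):
Total corners: 9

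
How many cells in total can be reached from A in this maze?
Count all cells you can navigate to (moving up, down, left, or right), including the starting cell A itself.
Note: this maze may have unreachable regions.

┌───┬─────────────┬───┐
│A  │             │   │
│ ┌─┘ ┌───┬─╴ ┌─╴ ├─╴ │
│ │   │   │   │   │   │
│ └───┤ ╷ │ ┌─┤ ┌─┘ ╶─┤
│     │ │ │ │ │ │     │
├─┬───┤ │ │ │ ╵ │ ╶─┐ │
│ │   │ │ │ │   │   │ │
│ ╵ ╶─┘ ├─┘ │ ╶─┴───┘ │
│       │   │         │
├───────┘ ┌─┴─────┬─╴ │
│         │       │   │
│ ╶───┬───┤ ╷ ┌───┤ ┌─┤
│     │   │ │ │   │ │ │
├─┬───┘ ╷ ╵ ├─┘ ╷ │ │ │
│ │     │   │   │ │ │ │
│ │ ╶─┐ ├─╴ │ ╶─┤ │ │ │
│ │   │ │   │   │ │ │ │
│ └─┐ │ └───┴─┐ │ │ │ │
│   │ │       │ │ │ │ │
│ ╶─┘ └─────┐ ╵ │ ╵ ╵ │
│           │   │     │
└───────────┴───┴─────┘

Using BFS/flood-fill to find all reachable cells from A:
Maze size: 11 × 11 = 121 total cells
115 cell(s) are walled off and cannot be reached from A.
Reachable cells: 6

Reachable region (· marks reachable cells):

┌───┬─────────────┬───┐
│A ·│             │   │
│ ┌─┘ ┌───┬─╴ ┌─╴ ├─╴ │
│·│   │   │   │   │   │
│ └───┤ ╷ │ ┌─┤ ┌─┘ ╶─┤
│· · ·│ │ │ │ │ │     │
├─┬───┤ │ │ │ ╵ │ ╶─┐ │
│ │   │ │ │ │   │   │ │
│ ╵ ╶─┘ ├─┘ │ ╶─┴───┘ │
│       │   │         │
├───────┘ ┌─┴─────┬─╴ │
│         │       │   │
│ ╶───┬───┤ ╷ ┌───┤ ┌─┤
│     │   │ │ │   │ │ │
├─┬───┘ ╷ ╵ ├─┘ ╷ │ │ │
│ │     │   │   │ │ │ │
│ │ ╶─┐ ├─╴ │ ╶─┤ │ │ │
│ │   │ │   │   │ │ │ │
│ └─┐ │ └───┴─┐ │ │ │ │
│   │ │       │ │ │ │ │
│ ╶─┘ └─────┐ ╵ │ ╵ ╵ │
│           │   │     │
└───────────┴───┴─────┘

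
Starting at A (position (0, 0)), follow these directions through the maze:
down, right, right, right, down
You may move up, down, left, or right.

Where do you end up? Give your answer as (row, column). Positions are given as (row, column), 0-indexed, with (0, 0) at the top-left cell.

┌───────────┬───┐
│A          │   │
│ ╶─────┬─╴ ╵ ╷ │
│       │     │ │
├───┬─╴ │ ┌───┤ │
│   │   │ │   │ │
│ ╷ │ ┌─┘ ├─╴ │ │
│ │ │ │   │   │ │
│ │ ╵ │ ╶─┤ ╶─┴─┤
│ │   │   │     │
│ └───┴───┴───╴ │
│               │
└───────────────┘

Following directions step by step:
Start: (0, 0)
  down: (0, 0) → (1, 0)
  right: (1, 0) → (1, 1)
  right: (1, 1) → (1, 2)
  right: (1, 2) → (1, 3)
  down: (1, 3) → (2, 3)
Final position: (2, 3)

Path taken:

┌───────────┬───┐
│A          │   │
│ ╶─────┬─╴ ╵ ╷ │
│↳ → → ↓│     │ │
├───┬─╴ │ ┌───┤ │
│   │  B│ │   │ │
│ ╷ │ ┌─┘ ├─╴ │ │
│ │ │ │   │   │ │
│ │ ╵ │ ╶─┤ ╶─┴─┤
│ │   │   │     │
│ └───┴───┴───╴ │
│               │
└───────────────┘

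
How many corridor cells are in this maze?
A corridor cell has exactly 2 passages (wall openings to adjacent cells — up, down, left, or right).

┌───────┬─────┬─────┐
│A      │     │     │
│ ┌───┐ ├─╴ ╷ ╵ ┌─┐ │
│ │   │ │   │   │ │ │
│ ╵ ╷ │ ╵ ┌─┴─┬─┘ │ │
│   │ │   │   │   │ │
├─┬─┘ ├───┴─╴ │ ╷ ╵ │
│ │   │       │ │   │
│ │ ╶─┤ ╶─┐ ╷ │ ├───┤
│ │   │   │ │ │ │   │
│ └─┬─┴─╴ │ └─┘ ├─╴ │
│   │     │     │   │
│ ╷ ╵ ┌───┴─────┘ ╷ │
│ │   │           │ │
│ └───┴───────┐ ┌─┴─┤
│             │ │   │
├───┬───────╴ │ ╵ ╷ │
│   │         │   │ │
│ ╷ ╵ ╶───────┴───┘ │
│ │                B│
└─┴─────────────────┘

Counting cells with exactly 2 passages:
Total corridor cells: 82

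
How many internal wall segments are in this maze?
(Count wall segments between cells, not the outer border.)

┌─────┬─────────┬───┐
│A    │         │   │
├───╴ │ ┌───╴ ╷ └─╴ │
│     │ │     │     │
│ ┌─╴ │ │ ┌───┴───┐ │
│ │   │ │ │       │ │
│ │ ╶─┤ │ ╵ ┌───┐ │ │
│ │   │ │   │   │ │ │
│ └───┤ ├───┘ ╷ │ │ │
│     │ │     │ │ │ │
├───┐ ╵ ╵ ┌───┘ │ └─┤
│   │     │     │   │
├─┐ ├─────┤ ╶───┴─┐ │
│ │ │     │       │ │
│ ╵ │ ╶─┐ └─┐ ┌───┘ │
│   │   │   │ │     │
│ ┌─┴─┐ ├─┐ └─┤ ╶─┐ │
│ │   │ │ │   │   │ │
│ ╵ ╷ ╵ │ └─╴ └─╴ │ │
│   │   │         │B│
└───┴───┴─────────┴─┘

Counting internal wall segments:
Total internal walls: 81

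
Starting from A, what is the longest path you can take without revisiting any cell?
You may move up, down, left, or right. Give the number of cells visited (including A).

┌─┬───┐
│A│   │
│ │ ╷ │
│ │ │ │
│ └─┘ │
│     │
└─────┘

Finding longest simple path using DFS:
Start: (0, 0)
Longest path visits 9 cells
Path: A → down → down → right → right → up → up → left → down

Solution:

┌─┬───┐
│A│↓ ↰│
│ │ ╷ │
│↓│B│↑│
│ └─┘ │
│↳ → ↑│
└─────┘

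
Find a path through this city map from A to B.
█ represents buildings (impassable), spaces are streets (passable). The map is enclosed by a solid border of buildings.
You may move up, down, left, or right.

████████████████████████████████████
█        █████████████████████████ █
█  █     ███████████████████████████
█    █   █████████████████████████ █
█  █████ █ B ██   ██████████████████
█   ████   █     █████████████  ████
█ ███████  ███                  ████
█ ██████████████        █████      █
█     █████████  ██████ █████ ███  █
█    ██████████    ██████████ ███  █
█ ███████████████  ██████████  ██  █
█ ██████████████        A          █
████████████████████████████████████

Finding the shortest path from A to B:
Movement: cardinal only
Path length: 20 steps
Directions: left → left → left → left → left → left → up → up → left → left → up → up → up → up → left → left → left → left → up → left

Solution:

████████████████████████████████████
█        █████████████████████████ █
█  █     ███████████████████████████
█    █   █████████████████████████ █
█  █████ █ B↰██   ██████████████████
█   ████   █↑←←←↰█████████████  ████
█ ███████  ███  ↑               ████
█ ██████████████↑       █████      █
█     █████████ ↑██████ █████ ███  █
█    ██████████ ↑←↰██████████ ███  █
█ ███████████████ ↑██████████  ██  █
█ ██████████████  ↑←←←←←A          █
████████████████████████████████████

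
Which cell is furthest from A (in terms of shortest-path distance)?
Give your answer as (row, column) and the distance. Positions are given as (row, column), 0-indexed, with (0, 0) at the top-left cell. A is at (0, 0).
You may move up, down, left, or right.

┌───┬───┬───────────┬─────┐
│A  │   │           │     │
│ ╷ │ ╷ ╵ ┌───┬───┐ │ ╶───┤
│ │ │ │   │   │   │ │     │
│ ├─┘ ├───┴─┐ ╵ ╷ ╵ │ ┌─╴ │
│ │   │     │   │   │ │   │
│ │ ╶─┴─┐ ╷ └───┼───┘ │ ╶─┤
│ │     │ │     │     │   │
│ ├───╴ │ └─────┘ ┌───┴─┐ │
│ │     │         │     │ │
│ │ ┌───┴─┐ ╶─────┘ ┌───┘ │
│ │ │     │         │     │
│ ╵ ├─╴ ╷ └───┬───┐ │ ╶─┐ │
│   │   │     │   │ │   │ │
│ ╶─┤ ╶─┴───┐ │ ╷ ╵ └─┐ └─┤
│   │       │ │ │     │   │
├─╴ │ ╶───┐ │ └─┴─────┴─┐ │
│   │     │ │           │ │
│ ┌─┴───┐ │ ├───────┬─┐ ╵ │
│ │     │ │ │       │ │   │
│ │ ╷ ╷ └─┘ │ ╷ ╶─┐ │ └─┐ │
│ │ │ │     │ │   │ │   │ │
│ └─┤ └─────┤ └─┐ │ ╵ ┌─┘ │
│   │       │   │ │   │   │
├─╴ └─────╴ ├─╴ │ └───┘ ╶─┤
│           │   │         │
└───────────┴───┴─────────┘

Computing BFS distances from A to all cells:
Furthest cell: (7, 7)
Distance: 86 steps

Path from A to the furthest cell:

┌───┬───┬───────────┬─────┐
│A  │   │           │     │
│ ╷ │ ╷ ╵ ┌───┬───┐ │ ╶───┤
│↓│ │ │   │   │   │ │↓ ← ↰│
│ ├─┘ ├───┴─┐ ╵ ╷ ╵ │ ┌─╴ │
│↓│   │     │   │   │↓│↱ ↑│
│ │ ╶─┴─┐ ╷ └───┼───┘ │ ╶─┤
│↓│     │ │     │↓ ← ↲│↑ ↰│
│ ├───╴ │ └─────┘ ┌───┴─┐ │
│↓│     │  ↓ ← ← ↲│     │↑│
│ │ ┌───┴─┐ ╶─────┘ ┌───┘ │
│↓│ │  ↱ ↓│↳ → → → ↓│↱ → ↑│
│ ╵ ├─╴ ╷ └───┬───┐ │ ╶─┐ │
│↓  │↱ ↑│↳ → ↓│↓ ↰│↓│↑ ↰│ │
│ ╶─┤ ╶─┴───┐ │ ╷ ╵ └─┐ └─┤
│↳ ↓│↑ ← ← ↰│↓│B│↑ ↲  │↑ ↰│
├─╴ │ ╶───┐ │ └─┴─────┴─┐ │
│↓ ↲│     │↑│↳ → → → → ↓│↑│
│ ┌─┴───┐ │ ├───────┬─┐ ╵ │
│↓│  ↱ ↓│ │↑│       │ │↳ ↑│
│ │ ╷ ╷ └─┘ │ ╷ ╶─┐ │ └─┐ │
│↓│ │↑│↳ → ↑│ │   │ │   │ │
│ └─┤ └─────┤ └─┐ │ ╵ ┌─┘ │
│↳ ↓│↑ ← ← ↰│   │ │   │   │
├─╴ └─────╴ ├─╴ │ └───┘ ╶─┤
│  ↳ → → → ↑│   │         │
└───────────┴───┴─────────┘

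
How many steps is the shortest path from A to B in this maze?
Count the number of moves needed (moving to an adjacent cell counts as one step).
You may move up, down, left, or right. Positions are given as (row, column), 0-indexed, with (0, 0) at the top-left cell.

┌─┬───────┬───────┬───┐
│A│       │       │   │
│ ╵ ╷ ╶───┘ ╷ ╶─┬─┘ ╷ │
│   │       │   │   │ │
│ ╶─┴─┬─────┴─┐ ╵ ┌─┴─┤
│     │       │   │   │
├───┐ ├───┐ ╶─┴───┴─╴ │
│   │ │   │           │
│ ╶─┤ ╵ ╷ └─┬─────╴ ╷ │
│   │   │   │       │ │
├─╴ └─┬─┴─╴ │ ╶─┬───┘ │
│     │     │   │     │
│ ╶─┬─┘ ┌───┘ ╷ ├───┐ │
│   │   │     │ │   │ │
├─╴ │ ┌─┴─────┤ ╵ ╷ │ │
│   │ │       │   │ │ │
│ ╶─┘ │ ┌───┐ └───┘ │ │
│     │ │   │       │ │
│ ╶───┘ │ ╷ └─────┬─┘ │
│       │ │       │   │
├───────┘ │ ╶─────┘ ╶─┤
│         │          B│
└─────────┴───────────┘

Using BFS to find shortest path:
Start: (0, 0), End: (10, 10)
Path found:
(0,0) → (1,0) → (2,0) → (2,1) → (2,2) → (3,2) → (4,2) → (4,3) → (3,3) → (3,4) → (4,4) → (4,5) → (5,5) → (5,4) → (5,3) → (6,3) → (6,2) → (7,2) → (8,2) → (8,1) → (8,0) → (9,0) → (9,1) → (9,2) → (9,3) → (8,3) → (7,3) → (7,4) → (7,5) → (7,6) → (8,6) → (8,7) → (8,8) → (8,9) → (7,9) → (6,9) → (6,8) → (7,8) → (7,7) → (6,7) → (5,7) → (5,6) → (4,6) → (4,7) → (4,8) → (4,9) → (3,9) → (3,10) → (4,10) → (5,10) → (6,10) → (7,10) → (8,10) → (9,10) → (9,9) → (10,9) → (10,10)
Number of steps: 56

Solution:

┌─┬───────┬───────┬───┐
│A│       │       │   │
│ ╵ ╷ ╶───┘ ╷ ╶─┬─┘ ╷ │
│↓  │       │   │   │ │
│ ╶─┴─┬─────┴─┐ ╵ ┌─┴─┤
│↳ → ↓│       │   │   │
├───┐ ├───┐ ╶─┴───┴─╴ │
│   │↓│↱ ↓│        ↱ ↓│
│ ╶─┤ ╵ ╷ └─┬─────╴ ╷ │
│   │↳ ↑│↳ ↓│↱ → → ↑│↓│
├─╴ └─┬─┴─╴ │ ╶─┬───┘ │
│     │↓ ← ↲│↑ ↰│    ↓│
│ ╶─┬─┘ ┌───┘ ╷ ├───┐ │
│   │↓ ↲│     │↑│↓ ↰│↓│
├─╴ │ ┌─┴─────┤ ╵ ╷ │ │
│   │↓│↱ → → ↓│↑ ↲│↑│↓│
│ ╶─┘ │ ┌───┐ └───┘ │ │
│↓ ← ↲│↑│   │↳ → → ↑│↓│
│ ╶───┘ │ ╷ └─────┬─┘ │
│↳ → → ↑│ │       │↓ ↲│
├───────┘ │ ╶─────┘ ╶─┤
│         │        ↳ B│
└─────────┴───────────┘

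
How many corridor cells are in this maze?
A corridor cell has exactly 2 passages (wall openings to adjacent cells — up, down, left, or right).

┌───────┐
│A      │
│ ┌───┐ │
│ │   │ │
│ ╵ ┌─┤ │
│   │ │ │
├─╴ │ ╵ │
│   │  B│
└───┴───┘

Counting cells with exactly 2 passages:
Total corridor cells: 12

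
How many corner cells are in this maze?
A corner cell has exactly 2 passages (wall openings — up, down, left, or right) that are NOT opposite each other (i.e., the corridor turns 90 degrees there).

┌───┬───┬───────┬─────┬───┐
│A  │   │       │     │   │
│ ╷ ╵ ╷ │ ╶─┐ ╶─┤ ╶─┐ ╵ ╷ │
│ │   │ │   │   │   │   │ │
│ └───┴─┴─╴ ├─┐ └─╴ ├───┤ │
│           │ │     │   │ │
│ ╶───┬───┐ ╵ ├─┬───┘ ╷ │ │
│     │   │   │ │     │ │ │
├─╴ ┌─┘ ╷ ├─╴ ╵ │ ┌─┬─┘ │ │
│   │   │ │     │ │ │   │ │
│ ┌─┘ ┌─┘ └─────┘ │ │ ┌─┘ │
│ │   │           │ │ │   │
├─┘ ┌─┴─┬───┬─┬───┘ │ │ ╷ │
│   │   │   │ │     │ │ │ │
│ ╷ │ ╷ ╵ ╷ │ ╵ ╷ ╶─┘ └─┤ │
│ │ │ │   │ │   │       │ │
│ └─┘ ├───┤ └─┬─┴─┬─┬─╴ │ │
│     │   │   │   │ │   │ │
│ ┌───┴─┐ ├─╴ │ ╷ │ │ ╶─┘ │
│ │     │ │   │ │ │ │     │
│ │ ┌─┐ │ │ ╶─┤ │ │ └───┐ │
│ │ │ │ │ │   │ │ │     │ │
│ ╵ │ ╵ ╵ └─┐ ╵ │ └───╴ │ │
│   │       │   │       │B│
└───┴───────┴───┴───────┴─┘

Counting corner cells (2 non-opposite passages):
Total corners: 77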